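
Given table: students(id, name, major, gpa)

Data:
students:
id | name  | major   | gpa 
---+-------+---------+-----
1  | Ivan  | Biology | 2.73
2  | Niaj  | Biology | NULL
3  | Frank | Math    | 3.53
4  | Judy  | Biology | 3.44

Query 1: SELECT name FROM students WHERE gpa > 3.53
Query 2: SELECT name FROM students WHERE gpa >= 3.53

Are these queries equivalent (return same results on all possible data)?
No, not equivalent

Query 1 returns: []
Query 2 returns: [('Frank',)]

Reason: > vs >= gives different results when gpa = 3.53 exists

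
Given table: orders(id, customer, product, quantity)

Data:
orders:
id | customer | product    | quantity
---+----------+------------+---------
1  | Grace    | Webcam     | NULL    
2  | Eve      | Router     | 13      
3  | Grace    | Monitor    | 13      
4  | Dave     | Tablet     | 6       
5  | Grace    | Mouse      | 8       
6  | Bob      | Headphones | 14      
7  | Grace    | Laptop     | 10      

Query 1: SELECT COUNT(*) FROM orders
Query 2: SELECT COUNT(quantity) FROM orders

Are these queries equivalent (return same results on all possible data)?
No, not equivalent

Query 1 returns: [(7,)]
Query 2 returns: [(6,)]

Reason: COUNT(*) includes NULLs, COUNT(column) excludes them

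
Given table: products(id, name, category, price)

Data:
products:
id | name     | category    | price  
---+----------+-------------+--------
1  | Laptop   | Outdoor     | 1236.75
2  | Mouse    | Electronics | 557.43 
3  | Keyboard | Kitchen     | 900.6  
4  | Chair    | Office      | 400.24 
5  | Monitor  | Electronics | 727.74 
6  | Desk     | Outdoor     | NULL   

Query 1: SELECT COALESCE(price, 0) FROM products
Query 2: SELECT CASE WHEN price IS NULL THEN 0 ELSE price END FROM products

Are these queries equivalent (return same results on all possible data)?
Yes, equivalent

Both queries return: [(0,), (400.24,), (557.43,), (727.74,), (900.6,), (1236.75,)]

Reason: COALESCE vs CASE for NULL handling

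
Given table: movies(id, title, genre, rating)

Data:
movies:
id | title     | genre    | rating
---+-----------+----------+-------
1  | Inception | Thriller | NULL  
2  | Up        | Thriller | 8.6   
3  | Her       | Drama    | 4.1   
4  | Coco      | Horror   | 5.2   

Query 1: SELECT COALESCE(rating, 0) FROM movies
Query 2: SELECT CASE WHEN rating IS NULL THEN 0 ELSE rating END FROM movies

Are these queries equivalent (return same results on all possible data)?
Yes, equivalent

Both queries return: [(0,), (4.1,), (5.2,), (8.6,)]

Reason: COALESCE vs CASE for NULL handling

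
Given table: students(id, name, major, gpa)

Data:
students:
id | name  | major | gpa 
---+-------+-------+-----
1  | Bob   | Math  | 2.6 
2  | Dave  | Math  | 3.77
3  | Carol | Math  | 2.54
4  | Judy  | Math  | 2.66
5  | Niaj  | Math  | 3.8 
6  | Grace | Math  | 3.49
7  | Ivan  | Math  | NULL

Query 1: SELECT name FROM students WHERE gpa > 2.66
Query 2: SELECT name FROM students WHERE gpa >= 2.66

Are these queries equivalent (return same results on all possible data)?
No, not equivalent

Query 1 returns: [('Dave',), ('Niaj',), ('Grace',)]
Query 2 returns: [('Dave',), ('Judy',), ('Niaj',), ('Grace',)]

Reason: > vs >= gives different results when gpa = 2.66 exists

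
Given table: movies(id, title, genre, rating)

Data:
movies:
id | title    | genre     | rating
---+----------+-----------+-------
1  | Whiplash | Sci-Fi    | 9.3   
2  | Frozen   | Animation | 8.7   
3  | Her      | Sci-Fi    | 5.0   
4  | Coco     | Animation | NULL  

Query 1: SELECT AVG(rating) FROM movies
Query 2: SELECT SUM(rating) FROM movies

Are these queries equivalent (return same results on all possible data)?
No, not equivalent

Query 1 returns: [(7.666666666666667,)]
Query 2 returns: [(23.0,)]

Reason: AVG vs SUM give different aggregate values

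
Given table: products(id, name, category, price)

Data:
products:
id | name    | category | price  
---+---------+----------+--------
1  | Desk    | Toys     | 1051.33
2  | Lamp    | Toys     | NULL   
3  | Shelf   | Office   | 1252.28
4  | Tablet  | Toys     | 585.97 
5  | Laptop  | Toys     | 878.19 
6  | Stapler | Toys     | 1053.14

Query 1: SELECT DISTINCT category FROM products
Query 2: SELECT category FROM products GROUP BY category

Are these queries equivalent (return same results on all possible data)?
Yes, equivalent

Both queries return: [('Office',), ('Toys',)]

Reason: Both get unique categorys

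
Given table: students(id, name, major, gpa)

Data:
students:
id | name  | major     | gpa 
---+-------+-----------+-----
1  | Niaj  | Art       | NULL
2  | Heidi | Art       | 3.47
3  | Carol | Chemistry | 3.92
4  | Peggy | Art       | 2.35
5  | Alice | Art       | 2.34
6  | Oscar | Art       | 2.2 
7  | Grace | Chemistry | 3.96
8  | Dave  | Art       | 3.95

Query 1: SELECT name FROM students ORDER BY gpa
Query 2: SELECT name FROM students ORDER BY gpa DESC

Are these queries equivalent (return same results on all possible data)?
No, not equivalent

Query 1 returns: [('Niaj',), ('Oscar',), ('Alice',), ('Peggy',), ('Heidi',), ('Carol',), ('Dave',), ('Grace',)]
Query 2 returns: [('Grace',), ('Dave',), ('Carol',), ('Heidi',), ('Peggy',), ('Alice',), ('Oscar',), ('Niaj',)]

Reason: ASC vs DESC gives opposite ordering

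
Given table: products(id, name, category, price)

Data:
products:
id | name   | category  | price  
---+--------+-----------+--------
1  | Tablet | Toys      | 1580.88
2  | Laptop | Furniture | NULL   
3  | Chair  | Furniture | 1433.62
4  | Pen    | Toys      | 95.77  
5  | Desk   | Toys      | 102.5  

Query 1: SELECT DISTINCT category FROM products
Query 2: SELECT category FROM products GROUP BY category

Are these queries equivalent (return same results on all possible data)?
Yes, equivalent

Both queries return: [('Furniture',), ('Toys',)]

Reason: Both get unique categorys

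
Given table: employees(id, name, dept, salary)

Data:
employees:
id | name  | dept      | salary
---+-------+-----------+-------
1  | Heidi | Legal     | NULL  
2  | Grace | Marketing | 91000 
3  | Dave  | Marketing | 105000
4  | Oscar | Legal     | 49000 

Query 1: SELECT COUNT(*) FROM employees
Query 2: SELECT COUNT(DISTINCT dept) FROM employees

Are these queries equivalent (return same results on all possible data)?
No, not equivalent

Query 1 returns: [(4,)]
Query 2 returns: [(2,)]

Reason: COUNT(*) counts rows, COUNT(DISTINCT dept) counts unique depts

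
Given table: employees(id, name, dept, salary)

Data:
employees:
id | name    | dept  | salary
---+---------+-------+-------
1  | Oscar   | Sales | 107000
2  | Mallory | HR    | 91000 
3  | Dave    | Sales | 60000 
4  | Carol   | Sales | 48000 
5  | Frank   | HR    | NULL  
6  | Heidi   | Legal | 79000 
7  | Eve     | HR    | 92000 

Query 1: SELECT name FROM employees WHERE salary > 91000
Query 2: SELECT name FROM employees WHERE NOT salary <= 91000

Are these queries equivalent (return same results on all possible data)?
Yes, equivalent

Both queries return: [('Eve',), ('Oscar',)]

Reason: Both filter salary > 91000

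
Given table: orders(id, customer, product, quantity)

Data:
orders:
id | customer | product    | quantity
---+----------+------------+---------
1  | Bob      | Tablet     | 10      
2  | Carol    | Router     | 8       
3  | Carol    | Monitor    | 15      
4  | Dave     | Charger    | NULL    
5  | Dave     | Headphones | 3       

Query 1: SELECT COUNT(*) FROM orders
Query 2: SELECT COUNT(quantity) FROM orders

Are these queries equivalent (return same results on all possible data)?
No, not equivalent

Query 1 returns: [(5,)]
Query 2 returns: [(4,)]

Reason: COUNT(*) includes NULLs, COUNT(column) excludes them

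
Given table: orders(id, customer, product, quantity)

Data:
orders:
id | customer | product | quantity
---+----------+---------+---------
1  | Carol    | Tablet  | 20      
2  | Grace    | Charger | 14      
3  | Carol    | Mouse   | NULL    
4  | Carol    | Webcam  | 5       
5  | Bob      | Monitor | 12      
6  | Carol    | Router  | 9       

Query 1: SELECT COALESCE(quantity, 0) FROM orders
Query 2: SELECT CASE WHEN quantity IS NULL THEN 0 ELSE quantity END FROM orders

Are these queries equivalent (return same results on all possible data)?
Yes, equivalent

Both queries return: [(0,), (5,), (9,), (12,), (14,), (20,)]

Reason: COALESCE vs CASE for NULL handling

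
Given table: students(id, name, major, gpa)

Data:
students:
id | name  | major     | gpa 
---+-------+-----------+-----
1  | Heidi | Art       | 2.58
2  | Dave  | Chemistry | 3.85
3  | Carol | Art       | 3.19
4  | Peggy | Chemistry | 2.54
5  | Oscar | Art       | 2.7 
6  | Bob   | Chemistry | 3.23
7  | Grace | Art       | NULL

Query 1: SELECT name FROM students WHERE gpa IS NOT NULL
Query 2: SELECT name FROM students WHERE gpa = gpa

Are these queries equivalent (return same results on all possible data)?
Yes, equivalent

Both queries return: [('Bob',), ('Carol',), ('Dave',), ('Heidi',), ('Oscar',), ('Peggy',)]

Reason: IS NOT NULL vs self-equality (both exclude NULLs)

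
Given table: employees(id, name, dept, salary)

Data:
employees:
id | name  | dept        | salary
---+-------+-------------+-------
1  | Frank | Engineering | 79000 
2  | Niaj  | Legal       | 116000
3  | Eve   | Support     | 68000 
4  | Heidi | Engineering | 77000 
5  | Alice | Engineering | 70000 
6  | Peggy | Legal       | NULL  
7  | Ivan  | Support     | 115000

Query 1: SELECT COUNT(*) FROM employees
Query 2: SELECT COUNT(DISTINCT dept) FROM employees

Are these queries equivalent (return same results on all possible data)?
No, not equivalent

Query 1 returns: [(7,)]
Query 2 returns: [(3,)]

Reason: COUNT(*) counts rows, COUNT(DISTINCT dept) counts unique depts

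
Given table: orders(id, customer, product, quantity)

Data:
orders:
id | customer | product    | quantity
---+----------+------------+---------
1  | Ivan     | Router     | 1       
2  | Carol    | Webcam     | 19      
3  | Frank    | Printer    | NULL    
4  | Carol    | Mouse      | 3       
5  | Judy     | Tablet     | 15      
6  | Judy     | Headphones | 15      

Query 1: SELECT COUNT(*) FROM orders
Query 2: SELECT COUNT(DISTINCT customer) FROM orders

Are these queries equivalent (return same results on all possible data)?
No, not equivalent

Query 1 returns: [(6,)]
Query 2 returns: [(4,)]

Reason: COUNT(*) counts rows, COUNT(DISTINCT customer) counts unique customers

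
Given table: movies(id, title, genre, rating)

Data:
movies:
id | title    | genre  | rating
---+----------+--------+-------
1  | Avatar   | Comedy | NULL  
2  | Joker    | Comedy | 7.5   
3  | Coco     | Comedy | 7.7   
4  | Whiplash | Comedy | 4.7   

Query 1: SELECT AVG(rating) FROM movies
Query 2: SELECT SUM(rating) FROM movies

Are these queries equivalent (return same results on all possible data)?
No, not equivalent

Query 1 returns: [(6.633333333333333,)]
Query 2 returns: [(19.9,)]

Reason: AVG vs SUM give different aggregate values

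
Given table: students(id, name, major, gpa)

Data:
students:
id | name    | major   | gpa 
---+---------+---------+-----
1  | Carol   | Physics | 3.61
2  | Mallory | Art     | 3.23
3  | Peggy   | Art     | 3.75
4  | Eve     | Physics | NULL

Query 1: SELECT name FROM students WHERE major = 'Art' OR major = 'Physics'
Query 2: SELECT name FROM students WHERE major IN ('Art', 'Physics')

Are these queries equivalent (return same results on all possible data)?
Yes, equivalent

Both queries return: [('Carol',), ('Eve',), ('Mallory',), ('Peggy',)]

Reason: OR vs IN are equivalent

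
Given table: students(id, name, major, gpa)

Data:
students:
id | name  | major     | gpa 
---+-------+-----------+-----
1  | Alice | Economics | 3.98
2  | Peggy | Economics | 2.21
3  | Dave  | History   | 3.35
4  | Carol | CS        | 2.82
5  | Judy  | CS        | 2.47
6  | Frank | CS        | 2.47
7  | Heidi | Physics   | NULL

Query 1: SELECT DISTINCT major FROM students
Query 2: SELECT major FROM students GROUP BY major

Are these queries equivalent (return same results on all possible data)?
Yes, equivalent

Both queries return: [('CS',), ('Economics',), ('History',), ('Physics',)]

Reason: Both get unique majors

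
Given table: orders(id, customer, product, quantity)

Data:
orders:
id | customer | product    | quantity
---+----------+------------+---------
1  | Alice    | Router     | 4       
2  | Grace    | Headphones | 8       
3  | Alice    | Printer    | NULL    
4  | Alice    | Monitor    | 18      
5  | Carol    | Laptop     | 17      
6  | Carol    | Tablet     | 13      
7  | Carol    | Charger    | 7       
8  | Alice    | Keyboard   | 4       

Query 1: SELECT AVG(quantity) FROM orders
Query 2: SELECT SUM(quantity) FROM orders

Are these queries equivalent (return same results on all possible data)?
No, not equivalent

Query 1 returns: [(10.142857142857142,)]
Query 2 returns: [(71,)]

Reason: AVG vs SUM give different aggregate values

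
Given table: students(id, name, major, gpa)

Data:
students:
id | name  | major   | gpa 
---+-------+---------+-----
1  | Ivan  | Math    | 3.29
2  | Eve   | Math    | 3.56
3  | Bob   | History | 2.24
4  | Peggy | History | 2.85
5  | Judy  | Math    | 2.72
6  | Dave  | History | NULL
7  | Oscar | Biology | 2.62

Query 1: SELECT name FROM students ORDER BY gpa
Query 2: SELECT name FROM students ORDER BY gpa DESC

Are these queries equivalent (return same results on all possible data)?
No, not equivalent

Query 1 returns: [('Dave',), ('Bob',), ('Oscar',), ('Judy',), ('Peggy',), ('Ivan',), ('Eve',)]
Query 2 returns: [('Eve',), ('Ivan',), ('Peggy',), ('Judy',), ('Oscar',), ('Bob',), ('Dave',)]

Reason: ASC vs DESC gives opposite ordering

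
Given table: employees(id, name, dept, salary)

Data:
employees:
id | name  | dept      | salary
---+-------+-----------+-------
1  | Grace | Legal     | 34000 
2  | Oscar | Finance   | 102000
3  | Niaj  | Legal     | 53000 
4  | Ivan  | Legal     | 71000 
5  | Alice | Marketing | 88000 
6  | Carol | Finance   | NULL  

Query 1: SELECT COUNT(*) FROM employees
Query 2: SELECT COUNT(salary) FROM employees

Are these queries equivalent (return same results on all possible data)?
No, not equivalent

Query 1 returns: [(6,)]
Query 2 returns: [(5,)]

Reason: COUNT(*) includes NULLs, COUNT(column) excludes them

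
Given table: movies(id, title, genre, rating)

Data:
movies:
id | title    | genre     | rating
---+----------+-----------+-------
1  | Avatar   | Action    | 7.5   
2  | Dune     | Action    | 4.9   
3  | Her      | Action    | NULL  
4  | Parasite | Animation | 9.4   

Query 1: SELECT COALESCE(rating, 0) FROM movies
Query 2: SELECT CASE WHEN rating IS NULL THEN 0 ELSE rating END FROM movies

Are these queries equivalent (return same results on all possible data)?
Yes, equivalent

Both queries return: [(0,), (4.9,), (7.5,), (9.4,)]

Reason: COALESCE vs CASE for NULL handling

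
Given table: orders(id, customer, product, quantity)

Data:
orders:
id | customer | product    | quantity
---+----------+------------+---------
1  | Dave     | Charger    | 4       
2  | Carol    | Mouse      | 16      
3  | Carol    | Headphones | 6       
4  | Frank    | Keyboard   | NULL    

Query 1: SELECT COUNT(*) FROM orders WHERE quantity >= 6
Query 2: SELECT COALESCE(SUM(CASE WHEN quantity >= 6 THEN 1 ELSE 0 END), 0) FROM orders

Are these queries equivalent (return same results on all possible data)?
Yes, equivalent

Both queries return: [(2,)]

Reason: COUNT with WHERE vs conditional SUM (COALESCE handles empty-table NULL)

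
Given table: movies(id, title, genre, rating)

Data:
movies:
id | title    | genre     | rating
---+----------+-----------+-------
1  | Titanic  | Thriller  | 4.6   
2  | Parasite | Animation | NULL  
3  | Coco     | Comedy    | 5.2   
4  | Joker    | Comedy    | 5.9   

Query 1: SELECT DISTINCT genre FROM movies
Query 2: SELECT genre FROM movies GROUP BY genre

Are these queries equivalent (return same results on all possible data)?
Yes, equivalent

Both queries return: [('Animation',), ('Comedy',), ('Thriller',)]

Reason: Both get unique genres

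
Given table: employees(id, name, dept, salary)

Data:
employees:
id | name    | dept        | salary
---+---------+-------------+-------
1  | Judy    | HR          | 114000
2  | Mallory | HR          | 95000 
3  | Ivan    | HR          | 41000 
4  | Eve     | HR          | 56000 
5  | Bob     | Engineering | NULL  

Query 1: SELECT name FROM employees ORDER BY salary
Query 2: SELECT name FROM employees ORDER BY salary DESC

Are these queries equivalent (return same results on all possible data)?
No, not equivalent

Query 1 returns: [('Bob',), ('Ivan',), ('Eve',), ('Mallory',), ('Judy',)]
Query 2 returns: [('Judy',), ('Mallory',), ('Eve',), ('Ivan',), ('Bob',)]

Reason: ASC vs DESC gives opposite ordering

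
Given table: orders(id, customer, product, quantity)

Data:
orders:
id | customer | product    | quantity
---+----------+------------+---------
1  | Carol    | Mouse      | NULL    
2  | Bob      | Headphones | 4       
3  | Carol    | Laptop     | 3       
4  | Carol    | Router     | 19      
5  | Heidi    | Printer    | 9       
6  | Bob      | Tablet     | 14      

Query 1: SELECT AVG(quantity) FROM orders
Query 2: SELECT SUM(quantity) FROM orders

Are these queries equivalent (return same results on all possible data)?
No, not equivalent

Query 1 returns: [(9.8,)]
Query 2 returns: [(49,)]

Reason: AVG vs SUM give different aggregate values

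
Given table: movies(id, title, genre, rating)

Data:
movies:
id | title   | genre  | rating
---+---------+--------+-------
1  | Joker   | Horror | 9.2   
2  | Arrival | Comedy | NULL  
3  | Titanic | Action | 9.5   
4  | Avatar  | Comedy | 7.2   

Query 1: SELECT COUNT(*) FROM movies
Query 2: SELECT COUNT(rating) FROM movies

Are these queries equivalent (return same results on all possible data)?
No, not equivalent

Query 1 returns: [(4,)]
Query 2 returns: [(3,)]

Reason: COUNT(*) includes NULLs, COUNT(column) excludes them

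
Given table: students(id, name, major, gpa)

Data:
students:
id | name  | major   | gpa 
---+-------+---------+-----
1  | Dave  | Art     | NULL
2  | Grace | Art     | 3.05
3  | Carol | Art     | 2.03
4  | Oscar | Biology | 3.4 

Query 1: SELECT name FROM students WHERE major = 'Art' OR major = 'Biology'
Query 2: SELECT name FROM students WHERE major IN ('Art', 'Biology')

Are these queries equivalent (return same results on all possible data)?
Yes, equivalent

Both queries return: [('Carol',), ('Dave',), ('Grace',), ('Oscar',)]

Reason: OR vs IN are equivalent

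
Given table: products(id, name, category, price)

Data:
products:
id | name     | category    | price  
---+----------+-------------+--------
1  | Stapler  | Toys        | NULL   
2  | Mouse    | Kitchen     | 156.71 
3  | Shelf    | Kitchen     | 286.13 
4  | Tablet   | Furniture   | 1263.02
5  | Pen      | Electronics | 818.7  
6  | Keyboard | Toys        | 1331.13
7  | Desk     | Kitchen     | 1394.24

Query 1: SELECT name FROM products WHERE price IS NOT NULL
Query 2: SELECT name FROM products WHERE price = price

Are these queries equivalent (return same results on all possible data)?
Yes, equivalent

Both queries return: [('Desk',), ('Keyboard',), ('Mouse',), ('Pen',), ('Shelf',), ('Tablet',)]

Reason: IS NOT NULL vs self-equality (both exclude NULLs)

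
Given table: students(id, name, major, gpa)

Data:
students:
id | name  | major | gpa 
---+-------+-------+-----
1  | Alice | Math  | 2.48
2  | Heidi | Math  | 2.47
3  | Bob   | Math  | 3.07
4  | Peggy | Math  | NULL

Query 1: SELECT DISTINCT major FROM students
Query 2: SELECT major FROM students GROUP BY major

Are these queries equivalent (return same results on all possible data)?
Yes, equivalent

Both queries return: [('Math',)]

Reason: Both get unique majors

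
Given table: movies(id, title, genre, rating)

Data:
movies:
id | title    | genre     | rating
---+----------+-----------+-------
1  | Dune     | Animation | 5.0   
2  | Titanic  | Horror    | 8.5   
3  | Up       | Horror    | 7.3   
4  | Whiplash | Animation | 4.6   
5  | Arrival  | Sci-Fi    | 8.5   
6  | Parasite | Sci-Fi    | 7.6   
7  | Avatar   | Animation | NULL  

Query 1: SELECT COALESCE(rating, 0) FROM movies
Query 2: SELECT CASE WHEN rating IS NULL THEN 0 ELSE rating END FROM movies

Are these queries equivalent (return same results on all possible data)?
Yes, equivalent

Both queries return: [(0,), (4.6,), (5.0,), (7.3,), (7.6,), (8.5,), (8.5,)]

Reason: COALESCE vs CASE for NULL handling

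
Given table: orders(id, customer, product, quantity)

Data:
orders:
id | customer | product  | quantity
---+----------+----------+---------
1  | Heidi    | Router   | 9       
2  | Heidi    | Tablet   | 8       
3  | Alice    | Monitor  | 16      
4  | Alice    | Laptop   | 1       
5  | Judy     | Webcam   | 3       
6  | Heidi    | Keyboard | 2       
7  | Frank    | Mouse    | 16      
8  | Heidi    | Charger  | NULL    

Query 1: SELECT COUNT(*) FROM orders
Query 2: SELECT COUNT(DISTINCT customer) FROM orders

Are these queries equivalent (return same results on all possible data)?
No, not equivalent

Query 1 returns: [(8,)]
Query 2 returns: [(4,)]

Reason: COUNT(*) counts rows, COUNT(DISTINCT customer) counts unique customers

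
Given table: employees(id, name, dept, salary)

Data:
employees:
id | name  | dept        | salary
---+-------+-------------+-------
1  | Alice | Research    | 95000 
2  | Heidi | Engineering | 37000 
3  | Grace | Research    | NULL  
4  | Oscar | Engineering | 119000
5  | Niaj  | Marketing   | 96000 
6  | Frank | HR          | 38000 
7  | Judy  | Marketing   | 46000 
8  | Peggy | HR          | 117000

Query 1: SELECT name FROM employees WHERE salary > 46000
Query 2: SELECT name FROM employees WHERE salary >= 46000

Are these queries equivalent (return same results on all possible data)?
No, not equivalent

Query 1 returns: [('Alice',), ('Oscar',), ('Niaj',), ('Peggy',)]
Query 2 returns: [('Alice',), ('Oscar',), ('Niaj',), ('Judy',), ('Peggy',)]

Reason: > vs >= gives different results when salary = 46000 exists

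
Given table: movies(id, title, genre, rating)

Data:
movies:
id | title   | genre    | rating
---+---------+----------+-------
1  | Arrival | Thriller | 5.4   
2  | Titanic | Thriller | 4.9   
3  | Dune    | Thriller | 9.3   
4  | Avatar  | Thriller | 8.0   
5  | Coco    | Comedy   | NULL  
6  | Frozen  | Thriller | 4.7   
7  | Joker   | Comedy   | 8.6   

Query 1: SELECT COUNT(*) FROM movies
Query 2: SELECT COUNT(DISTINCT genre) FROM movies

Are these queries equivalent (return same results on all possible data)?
No, not equivalent

Query 1 returns: [(7,)]
Query 2 returns: [(2,)]

Reason: COUNT(*) counts rows, COUNT(DISTINCT genre) counts unique genres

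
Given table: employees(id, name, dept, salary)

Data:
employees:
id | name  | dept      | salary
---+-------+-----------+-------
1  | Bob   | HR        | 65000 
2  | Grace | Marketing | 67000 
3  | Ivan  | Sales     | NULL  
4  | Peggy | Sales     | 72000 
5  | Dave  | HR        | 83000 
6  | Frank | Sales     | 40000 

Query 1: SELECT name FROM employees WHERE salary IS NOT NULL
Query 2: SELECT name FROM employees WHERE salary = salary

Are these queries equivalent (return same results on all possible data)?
Yes, equivalent

Both queries return: [('Bob',), ('Dave',), ('Frank',), ('Grace',), ('Peggy',)]

Reason: IS NOT NULL vs self-equality (both exclude NULLs)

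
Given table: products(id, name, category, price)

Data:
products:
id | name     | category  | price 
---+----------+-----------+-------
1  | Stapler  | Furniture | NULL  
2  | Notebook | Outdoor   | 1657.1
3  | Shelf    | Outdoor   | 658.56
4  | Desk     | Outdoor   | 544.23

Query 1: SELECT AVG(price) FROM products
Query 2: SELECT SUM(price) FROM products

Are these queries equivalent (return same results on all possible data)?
No, not equivalent

Query 1 returns: [(953.2966666666666,)]
Query 2 returns: [(2859.89,)]

Reason: AVG vs SUM give different aggregate values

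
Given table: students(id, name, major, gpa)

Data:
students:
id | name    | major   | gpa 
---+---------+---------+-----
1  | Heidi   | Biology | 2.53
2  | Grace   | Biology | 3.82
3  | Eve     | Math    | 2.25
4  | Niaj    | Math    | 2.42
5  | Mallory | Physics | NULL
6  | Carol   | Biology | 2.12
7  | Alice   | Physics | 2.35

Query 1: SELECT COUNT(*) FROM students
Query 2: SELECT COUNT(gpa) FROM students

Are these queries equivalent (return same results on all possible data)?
No, not equivalent

Query 1 returns: [(7,)]
Query 2 returns: [(6,)]

Reason: COUNT(*) includes NULLs, COUNT(column) excludes them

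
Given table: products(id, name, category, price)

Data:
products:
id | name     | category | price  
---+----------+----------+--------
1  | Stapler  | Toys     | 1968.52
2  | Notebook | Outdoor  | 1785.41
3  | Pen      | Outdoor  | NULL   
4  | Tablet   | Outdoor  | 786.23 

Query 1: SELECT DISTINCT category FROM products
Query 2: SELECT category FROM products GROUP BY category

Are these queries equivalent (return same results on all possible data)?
Yes, equivalent

Both queries return: [('Outdoor',), ('Toys',)]

Reason: Both get unique categorys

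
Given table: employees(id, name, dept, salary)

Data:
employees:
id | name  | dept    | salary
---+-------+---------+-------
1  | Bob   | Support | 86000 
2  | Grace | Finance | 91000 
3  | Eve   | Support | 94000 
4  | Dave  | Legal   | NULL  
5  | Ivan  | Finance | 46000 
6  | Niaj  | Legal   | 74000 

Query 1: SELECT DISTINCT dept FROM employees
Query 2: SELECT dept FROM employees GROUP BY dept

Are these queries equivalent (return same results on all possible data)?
Yes, equivalent

Both queries return: [('Finance',), ('Legal',), ('Support',)]

Reason: Both get unique depts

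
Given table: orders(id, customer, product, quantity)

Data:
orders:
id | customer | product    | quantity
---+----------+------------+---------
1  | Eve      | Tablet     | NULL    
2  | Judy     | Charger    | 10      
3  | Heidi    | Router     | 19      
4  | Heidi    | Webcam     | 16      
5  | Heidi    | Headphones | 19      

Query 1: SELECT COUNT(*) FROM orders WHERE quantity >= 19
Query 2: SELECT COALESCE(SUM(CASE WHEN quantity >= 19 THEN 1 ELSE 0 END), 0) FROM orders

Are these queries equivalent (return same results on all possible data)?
Yes, equivalent

Both queries return: [(2,)]

Reason: COUNT with WHERE vs conditional SUM (COALESCE handles empty-table NULL)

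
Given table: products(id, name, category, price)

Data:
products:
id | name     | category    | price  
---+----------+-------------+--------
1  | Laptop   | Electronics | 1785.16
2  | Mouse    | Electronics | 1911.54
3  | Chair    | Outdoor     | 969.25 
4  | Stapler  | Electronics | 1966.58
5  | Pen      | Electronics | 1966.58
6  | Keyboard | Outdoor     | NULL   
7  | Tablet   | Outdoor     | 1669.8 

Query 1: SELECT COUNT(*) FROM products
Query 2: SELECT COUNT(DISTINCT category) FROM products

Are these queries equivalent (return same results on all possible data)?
No, not equivalent

Query 1 returns: [(7,)]
Query 2 returns: [(2,)]

Reason: COUNT(*) counts rows, COUNT(DISTINCT category) counts unique categorys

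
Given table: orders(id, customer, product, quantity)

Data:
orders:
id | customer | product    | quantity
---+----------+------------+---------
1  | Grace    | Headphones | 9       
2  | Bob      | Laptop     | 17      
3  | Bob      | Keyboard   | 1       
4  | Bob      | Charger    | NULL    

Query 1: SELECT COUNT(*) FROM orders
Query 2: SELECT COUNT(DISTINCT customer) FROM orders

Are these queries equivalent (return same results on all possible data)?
No, not equivalent

Query 1 returns: [(4,)]
Query 2 returns: [(2,)]

Reason: COUNT(*) counts rows, COUNT(DISTINCT customer) counts unique customers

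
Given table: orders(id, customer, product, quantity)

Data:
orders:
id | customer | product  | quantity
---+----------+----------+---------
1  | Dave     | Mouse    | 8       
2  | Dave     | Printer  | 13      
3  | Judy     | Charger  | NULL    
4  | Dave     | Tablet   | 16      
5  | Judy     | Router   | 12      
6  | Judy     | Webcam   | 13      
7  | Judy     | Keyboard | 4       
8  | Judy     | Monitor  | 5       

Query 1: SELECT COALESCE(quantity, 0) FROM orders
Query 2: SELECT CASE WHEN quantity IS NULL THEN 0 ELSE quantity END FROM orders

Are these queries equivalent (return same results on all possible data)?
Yes, equivalent

Both queries return: [(0,), (4,), (5,), (8,), (12,), (13,), (13,), (16,)]

Reason: COALESCE vs CASE for NULL handling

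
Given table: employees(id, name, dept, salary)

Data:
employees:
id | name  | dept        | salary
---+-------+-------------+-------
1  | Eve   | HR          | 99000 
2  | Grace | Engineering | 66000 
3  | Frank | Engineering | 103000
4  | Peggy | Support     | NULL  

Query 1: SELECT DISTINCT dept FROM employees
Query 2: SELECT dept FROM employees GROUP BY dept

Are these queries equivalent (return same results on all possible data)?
Yes, equivalent

Both queries return: [('Engineering',), ('HR',), ('Support',)]

Reason: Both get unique depts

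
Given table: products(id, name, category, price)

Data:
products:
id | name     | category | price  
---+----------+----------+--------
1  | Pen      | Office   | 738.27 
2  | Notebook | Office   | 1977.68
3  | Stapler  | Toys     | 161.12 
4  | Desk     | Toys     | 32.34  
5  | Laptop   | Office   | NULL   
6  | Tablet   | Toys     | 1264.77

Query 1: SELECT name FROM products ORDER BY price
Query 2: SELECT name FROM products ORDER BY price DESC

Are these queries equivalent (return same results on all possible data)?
No, not equivalent

Query 1 returns: [('Laptop',), ('Desk',), ('Stapler',), ('Pen',), ('Tablet',), ('Notebook',)]
Query 2 returns: [('Notebook',), ('Tablet',), ('Pen',), ('Stapler',), ('Desk',), ('Laptop',)]

Reason: ASC vs DESC gives opposite ordering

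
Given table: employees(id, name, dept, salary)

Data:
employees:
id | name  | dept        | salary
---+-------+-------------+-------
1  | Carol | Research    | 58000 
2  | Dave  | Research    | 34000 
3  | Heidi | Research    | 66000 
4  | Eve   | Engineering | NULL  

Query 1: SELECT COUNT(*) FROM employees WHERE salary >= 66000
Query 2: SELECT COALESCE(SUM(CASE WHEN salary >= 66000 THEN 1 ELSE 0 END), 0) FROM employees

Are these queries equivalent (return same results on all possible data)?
Yes, equivalent

Both queries return: [(1,)]

Reason: COUNT with WHERE vs conditional SUM (COALESCE handles empty-table NULL)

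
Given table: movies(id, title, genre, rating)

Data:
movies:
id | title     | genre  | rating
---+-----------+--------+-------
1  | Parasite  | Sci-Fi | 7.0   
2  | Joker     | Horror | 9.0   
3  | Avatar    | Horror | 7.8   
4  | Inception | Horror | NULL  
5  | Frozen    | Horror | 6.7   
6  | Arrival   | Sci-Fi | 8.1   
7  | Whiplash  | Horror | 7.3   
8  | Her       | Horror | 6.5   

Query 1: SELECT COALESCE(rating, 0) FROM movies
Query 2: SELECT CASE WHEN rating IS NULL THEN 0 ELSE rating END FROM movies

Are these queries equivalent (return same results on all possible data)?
Yes, equivalent

Both queries return: [(0,), (6.5,), (6.7,), (7.0,), (7.3,), (7.8,), (8.1,), (9.0,)]

Reason: COALESCE vs CASE for NULL handling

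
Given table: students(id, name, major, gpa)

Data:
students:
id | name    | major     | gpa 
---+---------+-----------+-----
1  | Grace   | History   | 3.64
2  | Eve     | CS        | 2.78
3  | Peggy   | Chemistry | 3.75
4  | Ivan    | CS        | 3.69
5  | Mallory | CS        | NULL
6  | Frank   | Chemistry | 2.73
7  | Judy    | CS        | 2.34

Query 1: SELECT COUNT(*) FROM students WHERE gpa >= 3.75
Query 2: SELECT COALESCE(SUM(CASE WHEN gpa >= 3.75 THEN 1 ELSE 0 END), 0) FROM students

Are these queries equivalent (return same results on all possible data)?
Yes, equivalent

Both queries return: [(1,)]

Reason: COUNT with WHERE vs conditional SUM (COALESCE handles empty-table NULL)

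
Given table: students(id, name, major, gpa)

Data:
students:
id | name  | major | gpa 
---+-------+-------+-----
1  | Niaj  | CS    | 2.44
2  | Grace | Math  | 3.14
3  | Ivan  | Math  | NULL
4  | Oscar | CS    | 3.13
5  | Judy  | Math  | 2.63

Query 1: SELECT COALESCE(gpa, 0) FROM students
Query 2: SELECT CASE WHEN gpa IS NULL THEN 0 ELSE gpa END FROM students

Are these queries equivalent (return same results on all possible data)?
Yes, equivalent

Both queries return: [(0,), (2.44,), (2.63,), (3.13,), (3.14,)]

Reason: COALESCE vs CASE for NULL handling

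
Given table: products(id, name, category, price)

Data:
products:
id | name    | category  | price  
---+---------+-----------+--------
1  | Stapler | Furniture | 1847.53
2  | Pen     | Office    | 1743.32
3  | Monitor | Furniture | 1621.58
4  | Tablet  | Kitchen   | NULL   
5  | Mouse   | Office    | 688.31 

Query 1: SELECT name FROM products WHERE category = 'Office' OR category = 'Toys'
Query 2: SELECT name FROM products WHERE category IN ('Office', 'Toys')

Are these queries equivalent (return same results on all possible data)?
Yes, equivalent

Both queries return: [('Mouse',), ('Pen',)]

Reason: OR vs IN are equivalent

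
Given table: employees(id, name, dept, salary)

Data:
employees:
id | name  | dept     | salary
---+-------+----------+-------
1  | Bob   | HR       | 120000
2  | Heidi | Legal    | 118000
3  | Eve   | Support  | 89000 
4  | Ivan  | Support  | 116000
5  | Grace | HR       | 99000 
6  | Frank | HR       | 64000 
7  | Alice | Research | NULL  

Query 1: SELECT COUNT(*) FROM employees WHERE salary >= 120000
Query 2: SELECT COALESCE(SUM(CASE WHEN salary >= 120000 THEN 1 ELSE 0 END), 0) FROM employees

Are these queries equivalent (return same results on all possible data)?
Yes, equivalent

Both queries return: [(1,)]

Reason: COUNT with WHERE vs conditional SUM (COALESCE handles empty-table NULL)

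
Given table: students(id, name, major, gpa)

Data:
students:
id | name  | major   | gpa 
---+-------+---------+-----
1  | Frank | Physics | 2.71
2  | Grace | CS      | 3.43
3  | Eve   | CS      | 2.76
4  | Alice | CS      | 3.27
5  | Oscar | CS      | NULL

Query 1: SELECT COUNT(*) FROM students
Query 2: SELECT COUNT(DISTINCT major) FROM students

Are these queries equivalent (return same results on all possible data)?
No, not equivalent

Query 1 returns: [(5,)]
Query 2 returns: [(2,)]

Reason: COUNT(*) counts rows, COUNT(DISTINCT major) counts unique majors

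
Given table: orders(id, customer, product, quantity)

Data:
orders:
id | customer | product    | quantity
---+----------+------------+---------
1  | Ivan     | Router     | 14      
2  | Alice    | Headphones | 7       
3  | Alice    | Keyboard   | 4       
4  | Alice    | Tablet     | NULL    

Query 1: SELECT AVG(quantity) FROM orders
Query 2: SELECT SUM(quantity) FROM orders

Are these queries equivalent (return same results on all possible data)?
No, not equivalent

Query 1 returns: [(8.333333333333334,)]
Query 2 returns: [(25,)]

Reason: AVG vs SUM give different aggregate values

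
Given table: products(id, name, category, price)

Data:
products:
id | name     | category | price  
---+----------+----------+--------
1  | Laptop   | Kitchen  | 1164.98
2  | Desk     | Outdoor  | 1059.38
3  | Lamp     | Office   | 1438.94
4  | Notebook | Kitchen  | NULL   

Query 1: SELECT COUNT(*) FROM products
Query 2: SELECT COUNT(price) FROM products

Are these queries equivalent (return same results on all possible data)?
No, not equivalent

Query 1 returns: [(4,)]
Query 2 returns: [(3,)]

Reason: COUNT(*) includes NULLs, COUNT(column) excludes them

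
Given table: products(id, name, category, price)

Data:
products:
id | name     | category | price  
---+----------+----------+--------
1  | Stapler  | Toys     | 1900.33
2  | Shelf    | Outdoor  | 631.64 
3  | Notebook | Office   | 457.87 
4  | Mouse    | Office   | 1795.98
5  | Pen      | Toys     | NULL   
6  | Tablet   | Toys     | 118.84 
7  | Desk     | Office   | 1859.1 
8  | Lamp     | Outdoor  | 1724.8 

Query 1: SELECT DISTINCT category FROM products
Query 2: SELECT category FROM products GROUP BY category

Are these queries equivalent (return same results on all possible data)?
Yes, equivalent

Both queries return: [('Office',), ('Outdoor',), ('Toys',)]

Reason: Both get unique categorys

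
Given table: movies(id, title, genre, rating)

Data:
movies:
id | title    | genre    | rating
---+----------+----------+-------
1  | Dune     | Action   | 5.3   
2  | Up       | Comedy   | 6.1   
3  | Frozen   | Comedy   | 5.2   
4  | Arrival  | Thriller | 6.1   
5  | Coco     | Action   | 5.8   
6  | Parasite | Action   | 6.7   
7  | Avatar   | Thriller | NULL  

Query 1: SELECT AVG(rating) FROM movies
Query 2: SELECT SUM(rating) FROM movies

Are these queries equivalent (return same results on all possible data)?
No, not equivalent

Query 1 returns: [(5.866666666666667,)]
Query 2 returns: [(35.2,)]

Reason: AVG vs SUM give different aggregate values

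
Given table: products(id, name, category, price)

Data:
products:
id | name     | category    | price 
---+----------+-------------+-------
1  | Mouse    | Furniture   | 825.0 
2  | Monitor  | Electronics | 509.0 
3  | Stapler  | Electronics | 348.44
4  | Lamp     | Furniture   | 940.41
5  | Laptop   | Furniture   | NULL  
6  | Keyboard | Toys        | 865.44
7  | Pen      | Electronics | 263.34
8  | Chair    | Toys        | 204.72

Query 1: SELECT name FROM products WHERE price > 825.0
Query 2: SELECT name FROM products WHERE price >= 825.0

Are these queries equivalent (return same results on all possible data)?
No, not equivalent

Query 1 returns: [('Lamp',), ('Keyboard',)]
Query 2 returns: [('Mouse',), ('Lamp',), ('Keyboard',)]

Reason: > vs >= gives different results when price = 825.0 exists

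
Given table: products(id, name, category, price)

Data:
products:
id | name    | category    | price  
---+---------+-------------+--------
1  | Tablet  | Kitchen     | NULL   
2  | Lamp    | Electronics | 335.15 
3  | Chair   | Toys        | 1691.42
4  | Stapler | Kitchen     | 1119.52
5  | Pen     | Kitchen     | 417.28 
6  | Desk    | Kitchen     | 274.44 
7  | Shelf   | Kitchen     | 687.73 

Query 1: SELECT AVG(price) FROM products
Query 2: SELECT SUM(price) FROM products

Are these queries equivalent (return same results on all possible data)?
No, not equivalent

Query 1 returns: [(754.2566666666667,)]
Query 2 returns: [(4525.54,)]

Reason: AVG vs SUM give different aggregate values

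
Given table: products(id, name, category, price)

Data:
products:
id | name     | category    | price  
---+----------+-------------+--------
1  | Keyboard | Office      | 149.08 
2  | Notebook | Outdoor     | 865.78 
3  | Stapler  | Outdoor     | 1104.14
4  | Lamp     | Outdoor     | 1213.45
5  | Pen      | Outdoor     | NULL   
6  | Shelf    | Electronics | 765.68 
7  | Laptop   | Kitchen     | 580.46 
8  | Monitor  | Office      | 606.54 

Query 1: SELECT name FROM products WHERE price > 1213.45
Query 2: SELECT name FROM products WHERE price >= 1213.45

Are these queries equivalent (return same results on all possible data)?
No, not equivalent

Query 1 returns: []
Query 2 returns: [('Lamp',)]

Reason: > vs >= gives different results when price = 1213.45 exists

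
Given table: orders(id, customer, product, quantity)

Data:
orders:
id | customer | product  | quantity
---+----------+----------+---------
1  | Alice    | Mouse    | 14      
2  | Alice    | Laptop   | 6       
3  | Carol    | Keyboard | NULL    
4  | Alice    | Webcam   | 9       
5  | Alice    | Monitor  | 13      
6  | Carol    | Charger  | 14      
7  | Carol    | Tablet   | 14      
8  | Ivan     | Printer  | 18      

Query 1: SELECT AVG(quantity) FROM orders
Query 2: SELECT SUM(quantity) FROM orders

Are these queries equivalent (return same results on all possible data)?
No, not equivalent

Query 1 returns: [(12.571428571428571,)]
Query 2 returns: [(88,)]

Reason: AVG vs SUM give different aggregate values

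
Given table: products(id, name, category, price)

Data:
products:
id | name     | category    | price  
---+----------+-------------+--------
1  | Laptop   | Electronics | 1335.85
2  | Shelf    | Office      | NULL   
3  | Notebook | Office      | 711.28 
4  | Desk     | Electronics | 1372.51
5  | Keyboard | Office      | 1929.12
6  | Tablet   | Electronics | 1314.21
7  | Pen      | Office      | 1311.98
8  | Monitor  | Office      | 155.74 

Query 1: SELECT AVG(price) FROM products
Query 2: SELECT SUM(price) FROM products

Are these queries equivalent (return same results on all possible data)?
No, not equivalent

Query 1 returns: [(1161.5271428571427,)]
Query 2 returns: [(8130.69,)]

Reason: AVG vs SUM give different aggregate values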